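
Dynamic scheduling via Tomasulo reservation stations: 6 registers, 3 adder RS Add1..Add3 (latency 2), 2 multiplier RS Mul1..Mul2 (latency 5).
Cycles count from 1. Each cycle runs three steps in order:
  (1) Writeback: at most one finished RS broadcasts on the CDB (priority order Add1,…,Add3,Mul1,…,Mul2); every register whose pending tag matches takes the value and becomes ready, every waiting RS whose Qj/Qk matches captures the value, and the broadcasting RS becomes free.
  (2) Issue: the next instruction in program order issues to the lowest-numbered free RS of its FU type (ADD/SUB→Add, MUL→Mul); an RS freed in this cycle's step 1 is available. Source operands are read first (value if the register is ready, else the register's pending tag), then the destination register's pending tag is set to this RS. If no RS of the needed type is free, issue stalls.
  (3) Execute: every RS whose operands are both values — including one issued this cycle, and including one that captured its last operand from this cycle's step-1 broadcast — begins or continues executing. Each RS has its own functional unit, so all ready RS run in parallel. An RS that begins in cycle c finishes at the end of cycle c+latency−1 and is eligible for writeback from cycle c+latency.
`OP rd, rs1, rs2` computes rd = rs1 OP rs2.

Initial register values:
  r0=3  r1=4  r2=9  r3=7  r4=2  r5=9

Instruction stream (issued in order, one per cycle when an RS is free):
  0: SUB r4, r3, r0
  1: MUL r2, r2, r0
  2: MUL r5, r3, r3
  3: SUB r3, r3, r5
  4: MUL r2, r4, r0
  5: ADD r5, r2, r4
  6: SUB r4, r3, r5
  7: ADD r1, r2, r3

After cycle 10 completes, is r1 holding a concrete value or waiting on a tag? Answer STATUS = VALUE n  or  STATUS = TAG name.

cycle 1: issue SUB r4<-Add1 // r0:3,r1:4,r2:9,r3:7,r4:Add1,r5:9
cycle 2: issue MUL r2<-Mul1 // r0:3,r1:4,r2:Mul1,r3:7,r4:Add1,r5:9
cycle 3: CDB Add1=4; issue MUL r5<-Mul2 // r0:3,r1:4,r2:Mul1,r3:7,r4:4,r5:Mul2
cycle 4: issue SUB r3<-Add1 // r0:3,r1:4,r2:Mul1,r3:Add1,r4:4,r5:Mul2
cycle 5: stall // r0:3,r1:4,r2:Mul1,r3:Add1,r4:4,r5:Mul2
cycle 6: stall // r0:3,r1:4,r2:Mul1,r3:Add1,r4:4,r5:Mul2
cycle 7: CDB Mul1=27; issue MUL r2<-Mul1 // r0:3,r1:4,r2:Mul1,r3:Add1,r4:4,r5:Mul2
cycle 8: CDB Mul2=49; issue ADD r5<-Add2 // r0:3,r1:4,r2:Mul1,r3:Add1,r4:4,r5:Add2
cycle 9: issue SUB r4<-Add3 // r0:3,r1:4,r2:Mul1,r3:Add1,r4:Add3,r5:Add2
cycle 10: CDB Add1=-42; issue ADD r1<-Add1 // r0:3,r1:Add1,r2:Mul1,r3:-42,r4:Add3,r5:Add2

STATUS = TAG Add1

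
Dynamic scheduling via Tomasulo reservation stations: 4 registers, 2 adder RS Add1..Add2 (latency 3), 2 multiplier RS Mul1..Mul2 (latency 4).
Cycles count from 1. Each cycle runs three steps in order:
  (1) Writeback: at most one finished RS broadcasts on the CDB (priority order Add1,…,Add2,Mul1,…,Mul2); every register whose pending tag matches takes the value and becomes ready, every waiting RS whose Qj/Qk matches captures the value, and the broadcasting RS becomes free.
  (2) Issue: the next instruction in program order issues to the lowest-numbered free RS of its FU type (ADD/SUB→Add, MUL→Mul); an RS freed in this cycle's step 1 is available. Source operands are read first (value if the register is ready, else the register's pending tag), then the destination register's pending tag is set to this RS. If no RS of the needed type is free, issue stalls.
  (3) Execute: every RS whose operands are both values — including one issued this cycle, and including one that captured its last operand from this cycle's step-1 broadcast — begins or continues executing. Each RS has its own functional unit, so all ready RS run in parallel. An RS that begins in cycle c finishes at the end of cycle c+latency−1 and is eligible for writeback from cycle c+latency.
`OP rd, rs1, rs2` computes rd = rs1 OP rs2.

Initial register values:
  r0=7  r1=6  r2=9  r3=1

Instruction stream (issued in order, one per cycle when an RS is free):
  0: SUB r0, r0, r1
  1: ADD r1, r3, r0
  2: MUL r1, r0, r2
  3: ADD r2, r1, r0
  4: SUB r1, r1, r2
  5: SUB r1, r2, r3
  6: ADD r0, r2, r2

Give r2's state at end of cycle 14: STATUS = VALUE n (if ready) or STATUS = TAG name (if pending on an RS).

c1: issue SUB r0<-Add1 | r0:Add1,r1:6,r2:9,r3:1
c2: issue ADD r1<-Add2 | r0:Add1,r1:Add2,r2:9,r3:1
c3: issue MUL r1<-Mul1 | r0:Add1,r1:Mul1,r2:9,r3:1
c4: CDB Add1=1; issue ADD r2<-Add1 | r0:1,r1:Mul1,r2:Add1,r3:1
c5: stall | r0:1,r1:Mul1,r2:Add1,r3:1
c6: stall | r0:1,r1:Mul1,r2:Add1,r3:1
c7: CDB Add2=2; issue SUB r1<-Add2 | r0:1,r1:Add2,r2:Add1,r3:1
c8: CDB Mul1=9; stall | r0:1,r1:Add2,r2:Add1,r3:1
c9: stall | r0:1,r1:Add2,r2:Add1,r3:1
c10: stall | r0:1,r1:Add2,r2:Add1,r3:1
c11: CDB Add1=10; issue SUB r1<-Add1 | r0:1,r1:Add1,r2:10,r3:1
c12: stall | r0:1,r1:Add1,r2:10,r3:1
c13: stall | r0:1,r1:Add1,r2:10,r3:1
c14: CDB Add1=9; issue ADD r0<-Add1 | r0:Add1,r1:9,r2:10,r3:1

STATUS = VALUE 10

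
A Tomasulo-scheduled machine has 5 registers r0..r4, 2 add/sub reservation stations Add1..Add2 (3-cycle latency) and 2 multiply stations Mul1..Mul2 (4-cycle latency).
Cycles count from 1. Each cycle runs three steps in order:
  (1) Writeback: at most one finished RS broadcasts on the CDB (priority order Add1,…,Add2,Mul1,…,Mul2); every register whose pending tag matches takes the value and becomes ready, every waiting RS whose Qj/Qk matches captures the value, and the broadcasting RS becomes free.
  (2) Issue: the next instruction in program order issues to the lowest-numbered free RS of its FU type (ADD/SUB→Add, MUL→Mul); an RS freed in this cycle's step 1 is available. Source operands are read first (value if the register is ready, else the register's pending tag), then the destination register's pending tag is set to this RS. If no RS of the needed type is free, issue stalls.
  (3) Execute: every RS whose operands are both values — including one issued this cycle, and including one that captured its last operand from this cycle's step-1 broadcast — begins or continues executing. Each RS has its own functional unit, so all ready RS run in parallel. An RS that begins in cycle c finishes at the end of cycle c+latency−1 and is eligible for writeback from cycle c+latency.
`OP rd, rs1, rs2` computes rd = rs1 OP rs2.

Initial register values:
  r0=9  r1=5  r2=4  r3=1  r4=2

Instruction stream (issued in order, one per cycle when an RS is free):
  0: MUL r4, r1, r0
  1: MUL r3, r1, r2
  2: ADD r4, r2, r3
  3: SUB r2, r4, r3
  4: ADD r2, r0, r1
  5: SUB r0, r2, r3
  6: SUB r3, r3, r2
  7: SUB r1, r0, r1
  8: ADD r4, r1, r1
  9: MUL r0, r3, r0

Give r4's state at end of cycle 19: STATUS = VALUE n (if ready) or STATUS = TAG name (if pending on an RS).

c1: issue MUL r4<-Mul1 | r0:9,r1:5,r2:4,r3:1,r4:Mul1
c2: issue MUL r3<-Mul2 | r0:9,r1:5,r2:4,r3:Mul2,r4:Mul1
c3: issue ADD r4<-Add1 | r0:9,r1:5,r2:4,r3:Mul2,r4:Add1
c4: issue SUB r2<-Add2 | r0:9,r1:5,r2:Add2,r3:Mul2,r4:Add1
c5: CDB Mul1=45; stall | r0:9,r1:5,r2:Add2,r3:Mul2,r4:Add1
c6: CDB Mul2=20; stall | r0:9,r1:5,r2:Add2,r3:20,r4:Add1
c7: stall | r0:9,r1:5,r2:Add2,r3:20,r4:Add1
c8: stall | r0:9,r1:5,r2:Add2,r3:20,r4:Add1
c9: CDB Add1=24; issue ADD r2<-Add1 | r0:9,r1:5,r2:Add1,r3:20,r4:24
c10: stall | r0:9,r1:5,r2:Add1,r3:20,r4:24
c11: stall | r0:9,r1:5,r2:Add1,r3:20,r4:24
c12: CDB Add1=14; issue SUB r0<-Add1 | r0:Add1,r1:5,r2:14,r3:20,r4:24
c13: CDB Add2=4; issue SUB r3<-Add2 | r0:Add1,r1:5,r2:14,r3:Add2,r4:24
c14: stall | r0:Add1,r1:5,r2:14,r3:Add2,r4:24
c15: CDB Add1=-6; issue SUB r1<-Add1 | r0:-6,r1:Add1,r2:14,r3:Add2,r4:24
c16: CDB Add2=6; issue ADD r4<-Add2 | r0:-6,r1:Add1,r2:14,r3:6,r4:Add2
c17: issue MUL r0<-Mul1 | r0:Mul1,r1:Add1,r2:14,r3:6,r4:Add2
c18: CDB Add1=-11 | r0:Mul1,r1:-11,r2:14,r3:6,r4:Add2
c19: - | r0:Mul1,r1:-11,r2:14,r3:6,r4:Add2

STATUS = TAG Add2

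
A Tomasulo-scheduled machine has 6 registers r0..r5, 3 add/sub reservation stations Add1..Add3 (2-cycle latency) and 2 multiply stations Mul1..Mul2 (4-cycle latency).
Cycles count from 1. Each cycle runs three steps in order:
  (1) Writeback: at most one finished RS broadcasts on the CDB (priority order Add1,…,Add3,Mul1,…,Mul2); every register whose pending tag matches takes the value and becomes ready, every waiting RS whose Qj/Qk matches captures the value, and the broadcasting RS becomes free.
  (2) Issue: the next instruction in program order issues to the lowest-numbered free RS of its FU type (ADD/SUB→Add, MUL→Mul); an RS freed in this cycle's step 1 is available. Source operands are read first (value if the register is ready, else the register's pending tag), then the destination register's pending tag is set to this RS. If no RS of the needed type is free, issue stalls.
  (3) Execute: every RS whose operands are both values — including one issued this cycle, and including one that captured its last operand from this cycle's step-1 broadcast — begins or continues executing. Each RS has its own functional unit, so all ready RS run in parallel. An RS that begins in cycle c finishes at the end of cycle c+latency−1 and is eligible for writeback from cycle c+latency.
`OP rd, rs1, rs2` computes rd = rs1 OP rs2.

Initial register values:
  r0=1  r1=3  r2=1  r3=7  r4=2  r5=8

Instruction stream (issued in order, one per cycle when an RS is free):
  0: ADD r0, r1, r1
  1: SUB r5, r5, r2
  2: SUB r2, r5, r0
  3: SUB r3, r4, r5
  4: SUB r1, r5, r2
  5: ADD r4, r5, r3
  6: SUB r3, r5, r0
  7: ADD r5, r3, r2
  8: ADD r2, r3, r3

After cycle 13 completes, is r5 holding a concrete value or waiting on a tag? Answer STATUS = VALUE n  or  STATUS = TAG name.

cycle 1: issue ADD r0<-Add1 // r0:Add1,r1:3,r2:1,r3:7,r4:2,r5:8
cycle 2: issue SUB r5<-Add2 // r0:Add1,r1:3,r2:1,r3:7,r4:2,r5:Add2
cycle 3: CDB Add1=6; issue SUB r2<-Add1 // r0:6,r1:3,r2:Add1,r3:7,r4:2,r5:Add2
cycle 4: CDB Add2=7; issue SUB r3<-Add2 // r0:6,r1:3,r2:Add1,r3:Add2,r4:2,r5:7
cycle 5: issue SUB r1<-Add3 // r0:6,r1:Add3,r2:Add1,r3:Add2,r4:2,r5:7
cycle 6: CDB Add1=1; issue ADD r4<-Add1 // r0:6,r1:Add3,r2:1,r3:Add2,r4:Add1,r5:7
cycle 7: CDB Add2=-5; issue SUB r3<-Add2 // r0:6,r1:Add3,r2:1,r3:Add2,r4:Add1,r5:7
cycle 8: CDB Add3=6; issue ADD r5<-Add3 // r0:6,r1:6,r2:1,r3:Add2,r4:Add1,r5:Add3
cycle 9: CDB Add1=2; issue ADD r2<-Add1 // r0:6,r1:6,r2:Add1,r3:Add2,r4:2,r5:Add3
cycle 10: CDB Add2=1 // r0:6,r1:6,r2:Add1,r3:1,r4:2,r5:Add3
cycle 11: - // r0:6,r1:6,r2:Add1,r3:1,r4:2,r5:Add3
cycle 12: CDB Add1=2 // r0:6,r1:6,r2:2,r3:1,r4:2,r5:Add3
cycle 13: CDB Add3=2 // r0:6,r1:6,r2:2,r3:1,r4:2,r5:2

STATUS = VALUE 2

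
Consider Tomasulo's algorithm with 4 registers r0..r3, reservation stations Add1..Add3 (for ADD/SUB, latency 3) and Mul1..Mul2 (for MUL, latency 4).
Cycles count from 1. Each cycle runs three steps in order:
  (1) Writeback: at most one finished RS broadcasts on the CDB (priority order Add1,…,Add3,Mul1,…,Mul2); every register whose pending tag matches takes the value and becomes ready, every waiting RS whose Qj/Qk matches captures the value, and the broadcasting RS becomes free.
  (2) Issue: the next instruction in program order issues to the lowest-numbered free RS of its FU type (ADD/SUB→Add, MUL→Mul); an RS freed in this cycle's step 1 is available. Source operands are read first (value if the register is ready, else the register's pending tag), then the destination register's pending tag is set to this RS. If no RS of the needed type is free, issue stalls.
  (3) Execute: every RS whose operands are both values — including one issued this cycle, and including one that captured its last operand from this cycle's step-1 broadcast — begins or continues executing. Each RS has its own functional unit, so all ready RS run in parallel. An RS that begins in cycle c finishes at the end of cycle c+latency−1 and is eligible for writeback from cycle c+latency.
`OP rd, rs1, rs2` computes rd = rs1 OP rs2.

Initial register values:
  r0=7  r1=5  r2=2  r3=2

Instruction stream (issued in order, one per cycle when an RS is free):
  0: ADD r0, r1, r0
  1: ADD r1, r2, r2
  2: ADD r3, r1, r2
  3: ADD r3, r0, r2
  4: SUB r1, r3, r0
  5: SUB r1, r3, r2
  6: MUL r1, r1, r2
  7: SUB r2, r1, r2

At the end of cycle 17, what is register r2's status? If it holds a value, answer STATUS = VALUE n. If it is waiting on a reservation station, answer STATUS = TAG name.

STATUS = VALUE 22

c1: issue ADD r0<-Add1 | r0:Add1,r1:5,r2:2,r3:2
c2: issue ADD r1<-Add2 | r0:Add1,r1:Add2,r2:2,r3:2
c3: issue ADD r3<-Add3 | r0:Add1,r1:Add2,r2:2,r3:Add3
c4: CDB Add1=12; issue ADD r3<-Add1 | r0:12,r1:Add2,r2:2,r3:Add1
c5: CDB Add2=4; issue SUB r1<-Add2 | r0:12,r1:Add2,r2:2,r3:Add1
c6: stall | r0:12,r1:Add2,r2:2,r3:Add1
c7: CDB Add1=14; issue SUB r1<-Add1 | r0:12,r1:Add1,r2:2,r3:14
c8: CDB Add3=6; issue MUL r1<-Mul1 | r0:12,r1:Mul1,r2:2,r3:14
c9: issue SUB r2<-Add3 | r0:12,r1:Mul1,r2:Add3,r3:14
c10: CDB Add1=12 | r0:12,r1:Mul1,r2:Add3,r3:14
c11: CDB Add2=2 | r0:12,r1:Mul1,r2:Add3,r3:14
c12: - | r0:12,r1:Mul1,r2:Add3,r3:14
c13: - | r0:12,r1:Mul1,r2:Add3,r3:14
c14: CDB Mul1=24 | r0:12,r1:24,r2:Add3,r3:14
c15: - | r0:12,r1:24,r2:Add3,r3:14
c16: - | r0:12,r1:24,r2:Add3,r3:14
c17: CDB Add3=22 | r0:12,r1:24,r2:22,r3:14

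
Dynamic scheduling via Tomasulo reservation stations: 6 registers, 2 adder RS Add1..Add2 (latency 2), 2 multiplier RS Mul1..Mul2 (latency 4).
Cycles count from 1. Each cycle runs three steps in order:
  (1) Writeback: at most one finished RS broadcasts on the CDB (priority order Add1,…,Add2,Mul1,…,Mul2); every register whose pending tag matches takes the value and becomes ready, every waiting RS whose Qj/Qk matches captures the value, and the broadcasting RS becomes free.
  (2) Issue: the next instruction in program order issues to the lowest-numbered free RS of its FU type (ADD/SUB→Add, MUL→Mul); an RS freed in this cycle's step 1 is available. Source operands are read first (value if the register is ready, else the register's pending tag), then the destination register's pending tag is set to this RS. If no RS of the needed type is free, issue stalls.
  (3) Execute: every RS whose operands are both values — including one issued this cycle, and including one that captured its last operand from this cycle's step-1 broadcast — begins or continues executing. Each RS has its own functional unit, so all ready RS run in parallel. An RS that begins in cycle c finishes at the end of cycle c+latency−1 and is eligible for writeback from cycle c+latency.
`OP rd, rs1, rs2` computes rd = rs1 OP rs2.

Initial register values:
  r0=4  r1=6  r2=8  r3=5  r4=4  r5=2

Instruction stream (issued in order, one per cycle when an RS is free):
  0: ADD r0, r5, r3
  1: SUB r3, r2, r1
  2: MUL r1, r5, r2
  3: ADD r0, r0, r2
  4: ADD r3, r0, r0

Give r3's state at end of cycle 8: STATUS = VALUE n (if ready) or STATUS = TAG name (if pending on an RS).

STATUS = VALUE 30

  c1: issue ADD r0<-Add1  regs: r0:Add1,r1:6,r2:8,r3:5,r4:4,r5:2
  c2: issue SUB r3<-Add2  regs: r0:Add1,r1:6,r2:8,r3:Add2,r4:4,r5:2
  c3: CDB Add1=7; issue MUL r1<-Mul1  regs: r0:7,r1:Mul1,r2:8,r3:Add2,r4:4,r5:2
  c4: CDB Add2=2; issue ADD r0<-Add1  regs: r0:Add1,r1:Mul1,r2:8,r3:2,r4:4,r5:2
  c5: issue ADD r3<-Add2  regs: r0:Add1,r1:Mul1,r2:8,r3:Add2,r4:4,r5:2
  c6: CDB Add1=15  regs: r0:15,r1:Mul1,r2:8,r3:Add2,r4:4,r5:2
  c7: CDB Mul1=16  regs: r0:15,r1:16,r2:8,r3:Add2,r4:4,r5:2
  c8: CDB Add2=30  regs: r0:15,r1:16,r2:8,r3:30,r4:4,r5:2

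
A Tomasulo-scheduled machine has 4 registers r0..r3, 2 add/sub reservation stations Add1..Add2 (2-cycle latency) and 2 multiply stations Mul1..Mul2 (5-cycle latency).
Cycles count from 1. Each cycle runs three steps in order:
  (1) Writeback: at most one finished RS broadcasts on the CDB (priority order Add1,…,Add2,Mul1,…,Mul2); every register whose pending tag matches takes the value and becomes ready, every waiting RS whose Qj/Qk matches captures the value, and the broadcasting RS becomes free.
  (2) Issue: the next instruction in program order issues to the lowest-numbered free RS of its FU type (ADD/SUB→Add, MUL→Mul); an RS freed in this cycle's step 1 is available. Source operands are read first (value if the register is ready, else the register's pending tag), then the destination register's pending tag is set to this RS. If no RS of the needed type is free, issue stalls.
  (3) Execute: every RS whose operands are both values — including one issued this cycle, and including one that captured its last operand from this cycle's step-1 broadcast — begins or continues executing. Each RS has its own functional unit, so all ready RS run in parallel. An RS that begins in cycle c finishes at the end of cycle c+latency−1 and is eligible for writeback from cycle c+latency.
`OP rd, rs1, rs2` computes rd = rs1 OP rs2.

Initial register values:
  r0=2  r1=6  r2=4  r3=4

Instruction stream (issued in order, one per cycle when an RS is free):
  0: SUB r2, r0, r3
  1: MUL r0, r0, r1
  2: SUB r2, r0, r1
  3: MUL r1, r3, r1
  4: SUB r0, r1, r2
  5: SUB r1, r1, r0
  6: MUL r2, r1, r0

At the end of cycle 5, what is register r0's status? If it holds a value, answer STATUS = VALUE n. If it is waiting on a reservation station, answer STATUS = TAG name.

STATUS = TAG Add2

cycle 1: issue SUB r2<-Add1 // r0:2,r1:6,r2:Add1,r3:4
cycle 2: issue MUL r0<-Mul1 // r0:Mul1,r1:6,r2:Add1,r3:4
cycle 3: CDB Add1=-2; issue SUB r2<-Add1 // r0:Mul1,r1:6,r2:Add1,r3:4
cycle 4: issue MUL r1<-Mul2 // r0:Mul1,r1:Mul2,r2:Add1,r3:4
cycle 5: issue SUB r0<-Add2 // r0:Add2,r1:Mul2,r2:Add1,r3:4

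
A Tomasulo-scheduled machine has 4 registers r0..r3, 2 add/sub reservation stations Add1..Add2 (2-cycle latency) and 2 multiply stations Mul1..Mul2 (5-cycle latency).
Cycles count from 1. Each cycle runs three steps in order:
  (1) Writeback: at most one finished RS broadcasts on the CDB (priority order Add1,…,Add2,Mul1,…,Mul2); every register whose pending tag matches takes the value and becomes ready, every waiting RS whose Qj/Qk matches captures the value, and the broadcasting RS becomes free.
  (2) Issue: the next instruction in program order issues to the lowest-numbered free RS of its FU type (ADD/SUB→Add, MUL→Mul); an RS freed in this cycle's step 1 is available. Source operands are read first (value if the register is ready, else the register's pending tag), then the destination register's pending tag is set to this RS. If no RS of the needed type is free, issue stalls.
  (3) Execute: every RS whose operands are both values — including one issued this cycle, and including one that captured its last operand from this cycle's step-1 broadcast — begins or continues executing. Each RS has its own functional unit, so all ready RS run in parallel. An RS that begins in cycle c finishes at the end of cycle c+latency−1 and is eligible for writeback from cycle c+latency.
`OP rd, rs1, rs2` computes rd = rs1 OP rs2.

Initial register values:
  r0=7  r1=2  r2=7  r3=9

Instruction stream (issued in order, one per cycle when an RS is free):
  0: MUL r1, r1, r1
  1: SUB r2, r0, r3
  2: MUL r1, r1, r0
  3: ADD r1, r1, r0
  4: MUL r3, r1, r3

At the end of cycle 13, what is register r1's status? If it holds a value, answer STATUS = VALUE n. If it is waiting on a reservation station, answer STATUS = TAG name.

c1: issue MUL r1<-Mul1 | r0:7,r1:Mul1,r2:7,r3:9
c2: issue SUB r2<-Add1 | r0:7,r1:Mul1,r2:Add1,r3:9
c3: issue MUL r1<-Mul2 | r0:7,r1:Mul2,r2:Add1,r3:9
c4: CDB Add1=-2; issue ADD r1<-Add1 | r0:7,r1:Add1,r2:-2,r3:9
c5: stall | r0:7,r1:Add1,r2:-2,r3:9
c6: CDB Mul1=4; issue MUL r3<-Mul1 | r0:7,r1:Add1,r2:-2,r3:Mul1
c7: - | r0:7,r1:Add1,r2:-2,r3:Mul1
c8: - | r0:7,r1:Add1,r2:-2,r3:Mul1
c9: - | r0:7,r1:Add1,r2:-2,r3:Mul1
c10: - | r0:7,r1:Add1,r2:-2,r3:Mul1
c11: CDB Mul2=28 | r0:7,r1:Add1,r2:-2,r3:Mul1
c12: - | r0:7,r1:Add1,r2:-2,r3:Mul1
c13: CDB Add1=35 | r0:7,r1:35,r2:-2,r3:Mul1

STATUS = VALUE 35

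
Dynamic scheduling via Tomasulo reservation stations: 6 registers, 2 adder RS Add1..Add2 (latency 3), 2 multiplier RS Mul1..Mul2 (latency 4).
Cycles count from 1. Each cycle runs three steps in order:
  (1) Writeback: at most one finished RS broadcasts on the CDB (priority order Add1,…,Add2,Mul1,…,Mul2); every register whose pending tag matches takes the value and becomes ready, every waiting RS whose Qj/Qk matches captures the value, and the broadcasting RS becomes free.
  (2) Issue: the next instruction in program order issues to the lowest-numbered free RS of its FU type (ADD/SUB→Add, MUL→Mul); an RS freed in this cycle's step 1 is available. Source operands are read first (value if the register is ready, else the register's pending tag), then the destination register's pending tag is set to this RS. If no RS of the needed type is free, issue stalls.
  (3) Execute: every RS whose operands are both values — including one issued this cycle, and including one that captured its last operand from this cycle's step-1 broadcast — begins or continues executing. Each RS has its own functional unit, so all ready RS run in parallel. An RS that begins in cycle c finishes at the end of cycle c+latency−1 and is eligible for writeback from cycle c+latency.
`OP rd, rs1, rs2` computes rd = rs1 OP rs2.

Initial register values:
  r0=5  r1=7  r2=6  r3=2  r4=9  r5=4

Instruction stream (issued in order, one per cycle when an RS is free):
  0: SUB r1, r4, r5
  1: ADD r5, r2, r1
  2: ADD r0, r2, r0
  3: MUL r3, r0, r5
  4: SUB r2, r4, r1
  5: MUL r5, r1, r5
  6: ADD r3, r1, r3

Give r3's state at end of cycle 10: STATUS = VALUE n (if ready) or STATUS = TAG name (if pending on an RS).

STATUS = TAG Add2

  c1: issue SUB r1<-Add1  regs: r0:5,r1:Add1,r2:6,r3:2,r4:9,r5:4
  c2: issue ADD r5<-Add2  regs: r0:5,r1:Add1,r2:6,r3:2,r4:9,r5:Add2
  c3: stall  regs: r0:5,r1:Add1,r2:6,r3:2,r4:9,r5:Add2
  c4: CDB Add1=5; issue ADD r0<-Add1  regs: r0:Add1,r1:5,r2:6,r3:2,r4:9,r5:Add2
  c5: issue MUL r3<-Mul1  regs: r0:Add1,r1:5,r2:6,r3:Mul1,r4:9,r5:Add2
  c6: stall  regs: r0:Add1,r1:5,r2:6,r3:Mul1,r4:9,r5:Add2
  c7: CDB Add1=11; issue SUB r2<-Add1  regs: r0:11,r1:5,r2:Add1,r3:Mul1,r4:9,r5:Add2
  c8: CDB Add2=11; issue MUL r5<-Mul2  regs: r0:11,r1:5,r2:Add1,r3:Mul1,r4:9,r5:Mul2
  c9: issue ADD r3<-Add2  regs: r0:11,r1:5,r2:Add1,r3:Add2,r4:9,r5:Mul2
  c10: CDB Add1=4  regs: r0:11,r1:5,r2:4,r3:Add2,r4:9,r5:Mul2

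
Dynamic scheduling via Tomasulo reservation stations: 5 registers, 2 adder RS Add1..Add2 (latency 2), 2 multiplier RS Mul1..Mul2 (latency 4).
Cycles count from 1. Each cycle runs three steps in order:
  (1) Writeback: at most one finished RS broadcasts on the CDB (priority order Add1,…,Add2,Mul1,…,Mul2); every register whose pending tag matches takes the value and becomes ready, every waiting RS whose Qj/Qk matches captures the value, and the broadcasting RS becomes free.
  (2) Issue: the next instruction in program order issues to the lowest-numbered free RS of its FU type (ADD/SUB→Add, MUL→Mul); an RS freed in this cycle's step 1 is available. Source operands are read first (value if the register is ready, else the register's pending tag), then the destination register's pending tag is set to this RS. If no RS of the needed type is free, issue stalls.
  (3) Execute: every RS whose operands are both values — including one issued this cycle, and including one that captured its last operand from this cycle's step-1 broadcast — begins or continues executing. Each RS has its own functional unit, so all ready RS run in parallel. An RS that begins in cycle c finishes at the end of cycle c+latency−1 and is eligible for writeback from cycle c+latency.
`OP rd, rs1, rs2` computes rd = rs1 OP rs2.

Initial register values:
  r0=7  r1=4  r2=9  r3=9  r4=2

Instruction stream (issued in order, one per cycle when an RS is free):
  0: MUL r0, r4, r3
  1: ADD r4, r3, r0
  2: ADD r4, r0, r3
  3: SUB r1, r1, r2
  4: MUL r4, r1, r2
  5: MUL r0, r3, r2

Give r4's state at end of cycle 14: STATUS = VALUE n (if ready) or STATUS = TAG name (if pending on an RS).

STATUS = VALUE -45

  c1: issue MUL r0<-Mul1  regs: r0:Mul1,r1:4,r2:9,r3:9,r4:2
  c2: issue ADD r4<-Add1  regs: r0:Mul1,r1:4,r2:9,r3:9,r4:Add1
  c3: issue ADD r4<-Add2  regs: r0:Mul1,r1:4,r2:9,r3:9,r4:Add2
  c4: stall  regs: r0:Mul1,r1:4,r2:9,r3:9,r4:Add2
  c5: CDB Mul1=18; stall  regs: r0:18,r1:4,r2:9,r3:9,r4:Add2
  c6: stall  regs: r0:18,r1:4,r2:9,r3:9,r4:Add2
  c7: CDB Add1=27; issue SUB r1<-Add1  regs: r0:18,r1:Add1,r2:9,r3:9,r4:Add2
  c8: CDB Add2=27; issue MUL r4<-Mul1  regs: r0:18,r1:Add1,r2:9,r3:9,r4:Mul1
  c9: CDB Add1=-5; issue MUL r0<-Mul2  regs: r0:Mul2,r1:-5,r2:9,r3:9,r4:Mul1
  c10: -  regs: r0:Mul2,r1:-5,r2:9,r3:9,r4:Mul1
  c11: -  regs: r0:Mul2,r1:-5,r2:9,r3:9,r4:Mul1
  c12: -  regs: r0:Mul2,r1:-5,r2:9,r3:9,r4:Mul1
  c13: CDB Mul1=-45  regs: r0:Mul2,r1:-5,r2:9,r3:9,r4:-45
  c14: CDB Mul2=81  regs: r0:81,r1:-5,r2:9,r3:9,r4:-45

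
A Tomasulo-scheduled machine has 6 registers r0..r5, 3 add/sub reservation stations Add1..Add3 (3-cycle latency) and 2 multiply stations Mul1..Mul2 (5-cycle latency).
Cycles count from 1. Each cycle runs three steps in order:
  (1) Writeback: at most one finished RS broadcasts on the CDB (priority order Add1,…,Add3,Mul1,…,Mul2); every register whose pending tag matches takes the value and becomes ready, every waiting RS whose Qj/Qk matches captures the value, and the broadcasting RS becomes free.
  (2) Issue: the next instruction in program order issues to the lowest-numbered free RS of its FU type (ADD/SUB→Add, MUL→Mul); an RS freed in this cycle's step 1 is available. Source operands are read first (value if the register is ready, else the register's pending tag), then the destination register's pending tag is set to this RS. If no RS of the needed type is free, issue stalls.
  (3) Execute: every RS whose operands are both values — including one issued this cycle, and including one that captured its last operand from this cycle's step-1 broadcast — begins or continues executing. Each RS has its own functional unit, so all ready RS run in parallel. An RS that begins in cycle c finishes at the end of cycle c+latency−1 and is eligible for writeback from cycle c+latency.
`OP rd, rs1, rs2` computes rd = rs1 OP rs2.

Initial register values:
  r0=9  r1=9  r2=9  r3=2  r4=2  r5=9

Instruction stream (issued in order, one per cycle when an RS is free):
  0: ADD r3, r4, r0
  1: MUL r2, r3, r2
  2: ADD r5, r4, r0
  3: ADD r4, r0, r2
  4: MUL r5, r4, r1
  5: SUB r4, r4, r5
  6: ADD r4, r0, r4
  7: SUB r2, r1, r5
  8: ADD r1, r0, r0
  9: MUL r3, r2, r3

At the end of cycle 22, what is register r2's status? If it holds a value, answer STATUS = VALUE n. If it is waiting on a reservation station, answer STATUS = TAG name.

STATUS = VALUE -963

  c1: issue ADD r3<-Add1  regs: r0:9,r1:9,r2:9,r3:Add1,r4:2,r5:9
  c2: issue MUL r2<-Mul1  regs: r0:9,r1:9,r2:Mul1,r3:Add1,r4:2,r5:9
  c3: issue ADD r5<-Add2  regs: r0:9,r1:9,r2:Mul1,r3:Add1,r4:2,r5:Add2
  c4: CDB Add1=11; issue ADD r4<-Add1  regs: r0:9,r1:9,r2:Mul1,r3:11,r4:Add1,r5:Add2
  c5: issue MUL r5<-Mul2  regs: r0:9,r1:9,r2:Mul1,r3:11,r4:Add1,r5:Mul2
  c6: CDB Add2=11; issue SUB r4<-Add2  regs: r0:9,r1:9,r2:Mul1,r3:11,r4:Add2,r5:Mul2
  c7: issue ADD r4<-Add3  regs: r0:9,r1:9,r2:Mul1,r3:11,r4:Add3,r5:Mul2
  c8: stall  regs: r0:9,r1:9,r2:Mul1,r3:11,r4:Add3,r5:Mul2
  c9: CDB Mul1=99; stall  regs: r0:9,r1:9,r2:99,r3:11,r4:Add3,r5:Mul2
  c10: stall  regs: r0:9,r1:9,r2:99,r3:11,r4:Add3,r5:Mul2
  c11: stall  regs: r0:9,r1:9,r2:99,r3:11,r4:Add3,r5:Mul2
  c12: CDB Add1=108; issue SUB r2<-Add1  regs: r0:9,r1:9,r2:Add1,r3:11,r4:Add3,r5:Mul2
  c13: stall  regs: r0:9,r1:9,r2:Add1,r3:11,r4:Add3,r5:Mul2
  c14: stall  regs: r0:9,r1:9,r2:Add1,r3:11,r4:Add3,r5:Mul2
  c15: stall  regs: r0:9,r1:9,r2:Add1,r3:11,r4:Add3,r5:Mul2
  c16: stall  regs: r0:9,r1:9,r2:Add1,r3:11,r4:Add3,r5:Mul2
  c17: CDB Mul2=972; stall  regs: r0:9,r1:9,r2:Add1,r3:11,r4:Add3,r5:972
  c18: stall  regs: r0:9,r1:9,r2:Add1,r3:11,r4:Add3,r5:972
  c19: stall  regs: r0:9,r1:9,r2:Add1,r3:11,r4:Add3,r5:972
  c20: CDB Add1=-963; issue ADD r1<-Add1  regs: r0:9,r1:Add1,r2:-963,r3:11,r4:Add3,r5:972
  c21: CDB Add2=-864; issue MUL r3<-Mul1  regs: r0:9,r1:Add1,r2:-963,r3:Mul1,r4:Add3,r5:972
  c22: -  regs: r0:9,r1:Add1,r2:-963,r3:Mul1,r4:Add3,r5:972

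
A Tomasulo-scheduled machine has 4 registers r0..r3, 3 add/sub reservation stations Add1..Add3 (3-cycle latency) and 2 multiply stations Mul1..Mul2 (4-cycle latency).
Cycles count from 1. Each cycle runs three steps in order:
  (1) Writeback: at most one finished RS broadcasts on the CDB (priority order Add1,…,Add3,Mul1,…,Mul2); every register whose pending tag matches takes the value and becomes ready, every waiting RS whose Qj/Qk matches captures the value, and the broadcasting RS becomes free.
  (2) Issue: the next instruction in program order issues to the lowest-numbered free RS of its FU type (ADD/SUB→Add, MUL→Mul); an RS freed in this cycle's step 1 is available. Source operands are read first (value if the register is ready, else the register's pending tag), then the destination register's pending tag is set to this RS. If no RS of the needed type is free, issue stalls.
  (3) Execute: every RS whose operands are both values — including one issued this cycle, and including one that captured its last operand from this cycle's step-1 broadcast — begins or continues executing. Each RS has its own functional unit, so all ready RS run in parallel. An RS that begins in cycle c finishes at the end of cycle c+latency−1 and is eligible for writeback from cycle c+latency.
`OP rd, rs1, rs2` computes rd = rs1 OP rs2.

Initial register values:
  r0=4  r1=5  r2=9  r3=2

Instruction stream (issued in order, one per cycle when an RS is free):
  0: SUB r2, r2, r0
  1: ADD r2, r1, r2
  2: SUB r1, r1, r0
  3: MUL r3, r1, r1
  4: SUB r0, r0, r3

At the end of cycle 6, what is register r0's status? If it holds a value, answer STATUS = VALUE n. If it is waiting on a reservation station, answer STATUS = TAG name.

STATUS = TAG Add1

  c1: issue SUB r2<-Add1  regs: r0:4,r1:5,r2:Add1,r3:2
  c2: issue ADD r2<-Add2  regs: r0:4,r1:5,r2:Add2,r3:2
  c3: issue SUB r1<-Add3  regs: r0:4,r1:Add3,r2:Add2,r3:2
  c4: CDB Add1=5; issue MUL r3<-Mul1  regs: r0:4,r1:Add3,r2:Add2,r3:Mul1
  c5: issue SUB r0<-Add1  regs: r0:Add1,r1:Add3,r2:Add2,r3:Mul1
  c6: CDB Add3=1  regs: r0:Add1,r1:1,r2:Add2,r3:Mul1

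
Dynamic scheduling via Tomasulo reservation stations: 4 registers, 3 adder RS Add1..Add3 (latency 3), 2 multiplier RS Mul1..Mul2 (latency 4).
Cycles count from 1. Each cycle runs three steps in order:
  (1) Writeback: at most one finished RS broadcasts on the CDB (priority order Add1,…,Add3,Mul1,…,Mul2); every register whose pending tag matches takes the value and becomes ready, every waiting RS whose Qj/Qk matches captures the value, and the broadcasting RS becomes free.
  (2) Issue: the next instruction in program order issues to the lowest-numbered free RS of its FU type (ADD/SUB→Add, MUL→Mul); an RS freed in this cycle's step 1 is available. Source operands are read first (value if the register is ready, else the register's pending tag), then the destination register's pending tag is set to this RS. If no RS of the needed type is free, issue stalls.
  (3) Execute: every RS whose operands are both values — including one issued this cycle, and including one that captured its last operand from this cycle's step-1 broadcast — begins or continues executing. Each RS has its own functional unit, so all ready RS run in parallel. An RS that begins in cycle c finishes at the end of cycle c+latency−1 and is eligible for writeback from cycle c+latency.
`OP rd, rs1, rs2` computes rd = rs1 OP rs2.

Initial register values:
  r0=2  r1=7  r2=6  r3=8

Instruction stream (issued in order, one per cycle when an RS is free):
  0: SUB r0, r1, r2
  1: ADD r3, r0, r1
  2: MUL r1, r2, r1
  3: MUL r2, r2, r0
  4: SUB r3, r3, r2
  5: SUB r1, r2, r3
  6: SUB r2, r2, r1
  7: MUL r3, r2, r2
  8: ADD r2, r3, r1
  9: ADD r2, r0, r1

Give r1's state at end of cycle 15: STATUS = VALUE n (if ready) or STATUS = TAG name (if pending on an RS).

STATUS = VALUE 4

  c1: issue SUB r0<-Add1  regs: r0:Add1,r1:7,r2:6,r3:8
  c2: issue ADD r3<-Add2  regs: r0:Add1,r1:7,r2:6,r3:Add2
  c3: issue MUL r1<-Mul1  regs: r0:Add1,r1:Mul1,r2:6,r3:Add2
  c4: CDB Add1=1; issue MUL r2<-Mul2  regs: r0:1,r1:Mul1,r2:Mul2,r3:Add2
  c5: issue SUB r3<-Add1  regs: r0:1,r1:Mul1,r2:Mul2,r3:Add1
  c6: issue SUB r1<-Add3  regs: r0:1,r1:Add3,r2:Mul2,r3:Add1
  c7: CDB Add2=8; issue SUB r2<-Add2  regs: r0:1,r1:Add3,r2:Add2,r3:Add1
  c8: CDB Mul1=42; issue MUL r3<-Mul1  regs: r0:1,r1:Add3,r2:Add2,r3:Mul1
  c9: CDB Mul2=6; stall  regs: r0:1,r1:Add3,r2:Add2,r3:Mul1
  c10: stall  regs: r0:1,r1:Add3,r2:Add2,r3:Mul1
  c11: stall  regs: r0:1,r1:Add3,r2:Add2,r3:Mul1
  c12: CDB Add1=2; issue ADD r2<-Add1  regs: r0:1,r1:Add3,r2:Add1,r3:Mul1
  c13: stall  regs: r0:1,r1:Add3,r2:Add1,r3:Mul1
  c14: stall  regs: r0:1,r1:Add3,r2:Add1,r3:Mul1
  c15: CDB Add3=4; issue ADD r2<-Add3  regs: r0:1,r1:4,r2:Add3,r3:Mul1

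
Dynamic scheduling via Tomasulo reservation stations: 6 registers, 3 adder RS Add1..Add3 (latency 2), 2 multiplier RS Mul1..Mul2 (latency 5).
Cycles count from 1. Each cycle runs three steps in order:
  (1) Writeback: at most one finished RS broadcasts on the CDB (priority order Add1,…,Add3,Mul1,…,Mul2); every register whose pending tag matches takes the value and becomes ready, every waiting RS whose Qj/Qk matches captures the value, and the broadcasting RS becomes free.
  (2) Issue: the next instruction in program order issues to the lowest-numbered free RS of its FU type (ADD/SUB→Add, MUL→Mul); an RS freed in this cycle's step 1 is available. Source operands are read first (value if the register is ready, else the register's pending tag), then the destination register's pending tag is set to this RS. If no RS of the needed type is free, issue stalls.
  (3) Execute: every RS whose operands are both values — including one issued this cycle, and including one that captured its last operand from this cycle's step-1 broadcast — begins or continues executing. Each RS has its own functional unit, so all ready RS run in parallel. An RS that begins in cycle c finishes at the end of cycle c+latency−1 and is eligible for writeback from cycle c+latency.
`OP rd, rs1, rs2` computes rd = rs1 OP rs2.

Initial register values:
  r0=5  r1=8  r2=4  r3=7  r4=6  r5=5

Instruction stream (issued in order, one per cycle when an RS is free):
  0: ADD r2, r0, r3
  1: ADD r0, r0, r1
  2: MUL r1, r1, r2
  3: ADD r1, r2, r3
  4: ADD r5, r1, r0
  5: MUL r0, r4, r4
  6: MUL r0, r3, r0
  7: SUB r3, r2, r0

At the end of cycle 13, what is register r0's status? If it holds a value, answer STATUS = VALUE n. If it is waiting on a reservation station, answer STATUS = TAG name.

STATUS = TAG Mul1

cycle 1: issue ADD r2<-Add1 // r0:5,r1:8,r2:Add1,r3:7,r4:6,r5:5
cycle 2: issue ADD r0<-Add2 // r0:Add2,r1:8,r2:Add1,r3:7,r4:6,r5:5
cycle 3: CDB Add1=12; issue MUL r1<-Mul1 // r0:Add2,r1:Mul1,r2:12,r3:7,r4:6,r5:5
cycle 4: CDB Add2=13; issue ADD r1<-Add1 // r0:13,r1:Add1,r2:12,r3:7,r4:6,r5:5
cycle 5: issue ADD r5<-Add2 // r0:13,r1:Add1,r2:12,r3:7,r4:6,r5:Add2
cycle 6: CDB Add1=19; issue MUL r0<-Mul2 // r0:Mul2,r1:19,r2:12,r3:7,r4:6,r5:Add2
cycle 7: stall // r0:Mul2,r1:19,r2:12,r3:7,r4:6,r5:Add2
cycle 8: CDB Add2=32; stall // r0:Mul2,r1:19,r2:12,r3:7,r4:6,r5:32
cycle 9: CDB Mul1=96; issue MUL r0<-Mul1 // r0:Mul1,r1:19,r2:12,r3:7,r4:6,r5:32
cycle 10: issue SUB r3<-Add1 // r0:Mul1,r1:19,r2:12,r3:Add1,r4:6,r5:32
cycle 11: CDB Mul2=36 // r0:Mul1,r1:19,r2:12,r3:Add1,r4:6,r5:32
cycle 12: - // r0:Mul1,r1:19,r2:12,r3:Add1,r4:6,r5:32
cycle 13: - // r0:Mul1,r1:19,r2:12,r3:Add1,r4:6,r5:32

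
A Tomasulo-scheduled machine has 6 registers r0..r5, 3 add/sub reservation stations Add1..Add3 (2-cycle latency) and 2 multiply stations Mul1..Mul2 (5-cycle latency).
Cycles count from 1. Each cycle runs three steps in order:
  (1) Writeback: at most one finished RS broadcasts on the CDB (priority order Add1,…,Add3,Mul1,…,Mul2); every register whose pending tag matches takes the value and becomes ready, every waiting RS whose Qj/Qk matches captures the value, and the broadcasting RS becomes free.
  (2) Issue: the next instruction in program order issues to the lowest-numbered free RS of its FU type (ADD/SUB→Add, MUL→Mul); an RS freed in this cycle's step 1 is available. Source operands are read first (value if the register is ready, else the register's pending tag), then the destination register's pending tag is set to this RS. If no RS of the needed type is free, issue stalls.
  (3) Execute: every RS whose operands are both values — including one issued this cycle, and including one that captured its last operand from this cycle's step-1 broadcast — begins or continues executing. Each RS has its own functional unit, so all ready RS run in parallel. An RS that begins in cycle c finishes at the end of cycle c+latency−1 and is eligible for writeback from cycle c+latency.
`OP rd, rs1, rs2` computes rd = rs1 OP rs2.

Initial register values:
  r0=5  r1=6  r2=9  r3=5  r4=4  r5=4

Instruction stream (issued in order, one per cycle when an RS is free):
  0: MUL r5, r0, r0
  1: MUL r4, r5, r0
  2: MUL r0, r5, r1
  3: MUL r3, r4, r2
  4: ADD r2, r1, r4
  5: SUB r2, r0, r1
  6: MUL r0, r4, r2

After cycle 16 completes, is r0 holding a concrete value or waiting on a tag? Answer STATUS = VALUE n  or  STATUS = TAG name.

  c1: issue MUL r5<-Mul1  regs: r0:5,r1:6,r2:9,r3:5,r4:4,r5:Mul1
  c2: issue MUL r4<-Mul2  regs: r0:5,r1:6,r2:9,r3:5,r4:Mul2,r5:Mul1
  c3: stall  regs: r0:5,r1:6,r2:9,r3:5,r4:Mul2,r5:Mul1
  c4: stall  regs: r0:5,r1:6,r2:9,r3:5,r4:Mul2,r5:Mul1
  c5: stall  regs: r0:5,r1:6,r2:9,r3:5,r4:Mul2,r5:Mul1
  c6: CDB Mul1=25; issue MUL r0<-Mul1  regs: r0:Mul1,r1:6,r2:9,r3:5,r4:Mul2,r5:25
  c7: stall  regs: r0:Mul1,r1:6,r2:9,r3:5,r4:Mul2,r5:25
  c8: stall  regs: r0:Mul1,r1:6,r2:9,r3:5,r4:Mul2,r5:25
  c9: stall  regs: r0:Mul1,r1:6,r2:9,r3:5,r4:Mul2,r5:25
  c10: stall  regs: r0:Mul1,r1:6,r2:9,r3:5,r4:Mul2,r5:25
  c11: CDB Mul1=150; issue MUL r3<-Mul1  regs: r0:150,r1:6,r2:9,r3:Mul1,r4:Mul2,r5:25
  c12: CDB Mul2=125; issue ADD r2<-Add1  regs: r0:150,r1:6,r2:Add1,r3:Mul1,r4:125,r5:25
  c13: issue SUB r2<-Add2  regs: r0:150,r1:6,r2:Add2,r3:Mul1,r4:125,r5:25
  c14: CDB Add1=131; issue MUL r0<-Mul2  regs: r0:Mul2,r1:6,r2:Add2,r3:Mul1,r4:125,r5:25
  c15: CDB Add2=144  regs: r0:Mul2,r1:6,r2:144,r3:Mul1,r4:125,r5:25
  c16: -  regs: r0:Mul2,r1:6,r2:144,r3:Mul1,r4:125,r5:25

STATUS = TAG Mul2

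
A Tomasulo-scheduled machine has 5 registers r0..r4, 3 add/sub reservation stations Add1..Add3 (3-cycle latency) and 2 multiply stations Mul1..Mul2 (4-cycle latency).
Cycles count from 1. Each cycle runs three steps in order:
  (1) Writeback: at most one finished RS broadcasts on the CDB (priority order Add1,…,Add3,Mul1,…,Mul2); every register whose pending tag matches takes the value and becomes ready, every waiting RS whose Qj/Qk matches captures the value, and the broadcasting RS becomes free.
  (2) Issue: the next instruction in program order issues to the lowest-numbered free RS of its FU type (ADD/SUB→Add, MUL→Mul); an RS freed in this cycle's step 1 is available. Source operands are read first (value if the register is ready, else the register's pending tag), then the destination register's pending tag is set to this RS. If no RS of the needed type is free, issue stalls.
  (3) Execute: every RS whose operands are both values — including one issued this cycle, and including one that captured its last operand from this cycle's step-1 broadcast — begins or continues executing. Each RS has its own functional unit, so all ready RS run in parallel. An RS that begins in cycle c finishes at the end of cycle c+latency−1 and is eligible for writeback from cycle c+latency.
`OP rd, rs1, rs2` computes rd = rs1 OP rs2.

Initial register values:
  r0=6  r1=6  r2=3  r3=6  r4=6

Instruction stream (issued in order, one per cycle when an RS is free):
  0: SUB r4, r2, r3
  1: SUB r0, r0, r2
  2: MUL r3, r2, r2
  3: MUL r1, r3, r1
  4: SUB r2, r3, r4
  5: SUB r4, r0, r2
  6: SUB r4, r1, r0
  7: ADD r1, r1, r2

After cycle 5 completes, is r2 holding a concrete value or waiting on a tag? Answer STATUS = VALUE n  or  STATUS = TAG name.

c1: issue SUB r4<-Add1 | r0:6,r1:6,r2:3,r3:6,r4:Add1
c2: issue SUB r0<-Add2 | r0:Add2,r1:6,r2:3,r3:6,r4:Add1
c3: issue MUL r3<-Mul1 | r0:Add2,r1:6,r2:3,r3:Mul1,r4:Add1
c4: CDB Add1=-3; issue MUL r1<-Mul2 | r0:Add2,r1:Mul2,r2:3,r3:Mul1,r4:-3
c5: CDB Add2=3; issue SUB r2<-Add1 | r0:3,r1:Mul2,r2:Add1,r3:Mul1,r4:-3

STATUS = TAG Add1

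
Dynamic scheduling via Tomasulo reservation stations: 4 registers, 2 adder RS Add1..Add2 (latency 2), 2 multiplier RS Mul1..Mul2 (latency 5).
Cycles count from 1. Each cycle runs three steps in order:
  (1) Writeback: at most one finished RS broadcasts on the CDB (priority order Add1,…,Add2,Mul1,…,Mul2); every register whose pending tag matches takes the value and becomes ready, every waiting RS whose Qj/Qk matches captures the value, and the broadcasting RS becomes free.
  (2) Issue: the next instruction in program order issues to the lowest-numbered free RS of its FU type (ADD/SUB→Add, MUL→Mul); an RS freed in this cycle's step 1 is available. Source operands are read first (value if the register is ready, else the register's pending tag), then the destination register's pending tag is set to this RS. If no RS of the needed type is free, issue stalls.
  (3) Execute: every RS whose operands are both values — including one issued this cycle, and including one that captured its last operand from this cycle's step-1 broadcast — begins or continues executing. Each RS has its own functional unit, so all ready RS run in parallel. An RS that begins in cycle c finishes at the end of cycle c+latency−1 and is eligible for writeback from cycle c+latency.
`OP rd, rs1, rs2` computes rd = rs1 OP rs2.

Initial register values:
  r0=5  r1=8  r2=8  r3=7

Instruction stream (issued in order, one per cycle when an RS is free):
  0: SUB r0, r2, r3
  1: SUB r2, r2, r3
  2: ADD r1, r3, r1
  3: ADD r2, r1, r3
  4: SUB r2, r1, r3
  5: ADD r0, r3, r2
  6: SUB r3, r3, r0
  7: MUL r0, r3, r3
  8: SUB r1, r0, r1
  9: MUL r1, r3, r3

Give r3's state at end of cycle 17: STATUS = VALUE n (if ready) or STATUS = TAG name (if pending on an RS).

c1: issue SUB r0<-Add1 | r0:Add1,r1:8,r2:8,r3:7
c2: issue SUB r2<-Add2 | r0:Add1,r1:8,r2:Add2,r3:7
c3: CDB Add1=1; issue ADD r1<-Add1 | r0:1,r1:Add1,r2:Add2,r3:7
c4: CDB Add2=1; issue ADD r2<-Add2 | r0:1,r1:Add1,r2:Add2,r3:7
c5: CDB Add1=15; issue SUB r2<-Add1 | r0:1,r1:15,r2:Add1,r3:7
c6: stall | r0:1,r1:15,r2:Add1,r3:7
c7: CDB Add1=8; issue ADD r0<-Add1 | r0:Add1,r1:15,r2:8,r3:7
c8: CDB Add2=22; issue SUB r3<-Add2 | r0:Add1,r1:15,r2:8,r3:Add2
c9: CDB Add1=15; issue MUL r0<-Mul1 | r0:Mul1,r1:15,r2:8,r3:Add2
c10: issue SUB r1<-Add1 | r0:Mul1,r1:Add1,r2:8,r3:Add2
c11: CDB Add2=-8; issue MUL r1<-Mul2 | r0:Mul1,r1:Mul2,r2:8,r3:-8
c12: - | r0:Mul1,r1:Mul2,r2:8,r3:-8
c13: - | r0:Mul1,r1:Mul2,r2:8,r3:-8
c14: - | r0:Mul1,r1:Mul2,r2:8,r3:-8
c15: - | r0:Mul1,r1:Mul2,r2:8,r3:-8
c16: CDB Mul1=64 | r0:64,r1:Mul2,r2:8,r3:-8
c17: CDB Mul2=64 | r0:64,r1:64,r2:8,r3:-8

STATUS = VALUE -8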